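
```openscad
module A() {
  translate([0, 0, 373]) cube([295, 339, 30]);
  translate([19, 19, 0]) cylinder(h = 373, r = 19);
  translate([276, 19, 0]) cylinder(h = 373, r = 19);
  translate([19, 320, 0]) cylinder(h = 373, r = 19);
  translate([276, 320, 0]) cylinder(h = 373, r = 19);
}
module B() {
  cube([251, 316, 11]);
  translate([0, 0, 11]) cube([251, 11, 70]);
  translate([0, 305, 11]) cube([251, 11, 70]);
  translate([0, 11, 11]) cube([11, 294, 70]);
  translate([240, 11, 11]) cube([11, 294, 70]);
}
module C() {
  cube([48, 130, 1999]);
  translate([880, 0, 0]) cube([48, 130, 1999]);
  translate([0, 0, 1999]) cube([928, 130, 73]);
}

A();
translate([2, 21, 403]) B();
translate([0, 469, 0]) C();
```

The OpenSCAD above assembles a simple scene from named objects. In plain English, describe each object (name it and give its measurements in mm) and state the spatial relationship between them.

A is a four-legged stool. The seat is 295×339 mm, 30 mm thick, top at z = 403 mm. It stands on four round legs, each 38 mm in diameter, from z = 0 to the seat underside, each leg's axis is inset half a diameter from the nearest pair of seat edges (so the leg's bounding box is flush with the corner).

B is an open-topped rectangular box: outside dimensions 251×316×81 mm, with a uniform wall and base thickness of 11 mm. The base is a full 251×316 slab on the floor; four walls sit on top of the base. The front and back walls (the −y and +y sides) span the full width; the two side walls fit between them.

C is a door frame. The clear opening is 832 mm wide and 1999 mm high. Two 48 mm wide jambs, 130 mm deep, stand either side of the opening from the floor to the top of the opening. A 73 mm thick head sits across the top of both jambs, spanning the full outside width of the frame.

The open box is on top of the stool. The door frame is on the floor beside the stool on its +y side.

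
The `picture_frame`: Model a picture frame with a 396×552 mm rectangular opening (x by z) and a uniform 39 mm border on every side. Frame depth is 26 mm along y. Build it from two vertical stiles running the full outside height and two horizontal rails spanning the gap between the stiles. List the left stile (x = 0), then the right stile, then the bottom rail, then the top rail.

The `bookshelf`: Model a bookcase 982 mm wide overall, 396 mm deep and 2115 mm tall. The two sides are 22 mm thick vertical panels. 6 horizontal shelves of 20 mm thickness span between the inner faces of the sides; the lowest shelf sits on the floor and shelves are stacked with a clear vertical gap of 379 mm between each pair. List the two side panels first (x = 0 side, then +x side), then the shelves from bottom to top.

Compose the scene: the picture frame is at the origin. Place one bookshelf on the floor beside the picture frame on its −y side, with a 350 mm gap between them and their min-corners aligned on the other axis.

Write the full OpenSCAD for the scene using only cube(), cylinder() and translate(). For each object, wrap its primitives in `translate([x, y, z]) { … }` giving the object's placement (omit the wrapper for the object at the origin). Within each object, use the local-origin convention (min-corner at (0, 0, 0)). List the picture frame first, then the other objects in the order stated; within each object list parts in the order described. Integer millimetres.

cube([39, 26, 630]);
translate([435, 0, 0]) cube([39, 26, 630]);
translate([39, 0, 0]) cube([396, 26, 39]);
translate([39, 0, 591]) cube([396, 26, 39]);
translate([0, -746, 0]) {
  cube([22, 396, 2115]);
  translate([960, 0, 0]) cube([22, 396, 2115]);
  translate([22, 0, 0]) cube([938, 396, 20]);
  translate([22, 0, 399]) cube([938, 396, 20]);
  translate([22, 0, 798]) cube([938, 396, 20]);
  translate([22, 0, 1197]) cube([938, 396, 20]);
  translate([22, 0, 1596]) cube([938, 396, 20]);
  translate([22, 0, 1995]) cube([938, 396, 20]);
}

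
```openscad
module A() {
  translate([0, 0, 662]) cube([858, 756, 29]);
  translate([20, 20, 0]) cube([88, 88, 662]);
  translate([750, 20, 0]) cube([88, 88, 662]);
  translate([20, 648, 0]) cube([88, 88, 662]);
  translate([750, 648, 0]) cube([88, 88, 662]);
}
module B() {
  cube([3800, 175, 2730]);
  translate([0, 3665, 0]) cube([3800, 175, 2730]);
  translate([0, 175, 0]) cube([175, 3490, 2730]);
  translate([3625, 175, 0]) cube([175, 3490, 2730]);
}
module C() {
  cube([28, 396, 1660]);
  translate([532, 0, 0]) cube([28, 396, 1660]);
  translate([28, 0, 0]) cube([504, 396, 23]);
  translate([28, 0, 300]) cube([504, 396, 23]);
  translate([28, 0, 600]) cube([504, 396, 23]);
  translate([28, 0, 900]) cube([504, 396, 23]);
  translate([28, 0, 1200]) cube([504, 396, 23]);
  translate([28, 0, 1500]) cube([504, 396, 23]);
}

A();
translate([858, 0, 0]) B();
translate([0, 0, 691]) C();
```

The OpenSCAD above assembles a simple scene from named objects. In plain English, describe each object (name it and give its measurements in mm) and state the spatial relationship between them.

A is a rectangular dining table. The top is 858×756×29 mm with its upper surface at z = 691 mm. It stands on four 88×88 mm square legs, each inset 20 mm from the nearest pair of top edges, running from the floor to the underside of the top.

B is a box-shaped house frame (walls only): outside footprint 3800×3840 mm, wall height 2730 mm, wall thickness 175 mm. The two y-facing walls run the full x-width; the two x-facing walls fit between the inner faces of the y-facing walls.

C is an open bookshelf. Two side panels, each 28 mm thick, 396 mm deep and 1660 mm tall, stand 560 mm apart (outside-to-outside). Between them sit 6 shelves, each 23 mm thick and 396 mm deep, spanning the full gap between the sides. The bottom shelf rests on the floor (its underside at z = 0) and the clear gap between one shelf's top and the next shelf's underside is 277 mm.

The house frame is against the table's +x side, with their −y faces flush. The bookshelf is on top of the table.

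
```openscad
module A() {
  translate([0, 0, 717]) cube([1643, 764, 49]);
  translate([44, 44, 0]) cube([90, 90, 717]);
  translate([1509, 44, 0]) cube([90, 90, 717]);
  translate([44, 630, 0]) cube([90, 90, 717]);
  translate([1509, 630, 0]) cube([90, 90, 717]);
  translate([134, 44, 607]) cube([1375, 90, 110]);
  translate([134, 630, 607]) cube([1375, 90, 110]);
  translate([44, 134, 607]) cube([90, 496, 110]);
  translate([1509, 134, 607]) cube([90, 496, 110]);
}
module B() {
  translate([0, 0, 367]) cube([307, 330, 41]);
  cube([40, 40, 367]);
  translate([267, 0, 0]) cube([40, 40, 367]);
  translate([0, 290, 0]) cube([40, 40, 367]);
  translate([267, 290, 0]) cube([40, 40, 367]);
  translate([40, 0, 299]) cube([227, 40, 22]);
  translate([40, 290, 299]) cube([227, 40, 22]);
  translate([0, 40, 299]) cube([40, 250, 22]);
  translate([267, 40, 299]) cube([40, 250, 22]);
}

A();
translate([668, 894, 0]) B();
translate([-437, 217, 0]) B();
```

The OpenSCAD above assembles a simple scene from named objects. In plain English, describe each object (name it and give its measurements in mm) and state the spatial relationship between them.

A is a table: top 1643 mm (x) × 764 mm (y), 49 mm thick, upper face at z = 766 mm, on four 90×90 mm square legs, each inset 44 mm from the nearest pair of top edges, running from z = 0 to the bottom of the top. Four apron rails, 90 mm thick and 110 mm tall, run between adjacent legs with their top edges flush with the underside of the top and their outer faces flush with the legs' outer faces.

B is a four-legged stool. The seat is a 307×330×41 mm slab whose top surface is at z = 408 mm; four square legs, each 40×40 mm in cross-section, run from the floor (z = 0) to the underside of the seat, each flush with a corner of the seat. Four stretchers, 40 mm wide and 22 mm tall, connect adjacent legs with their undersides at z = 299 mm, each running between the inner faces of the legs it joins and aligned with the legs' outer faces on the other axis.

Two stools sit around the table at the +y, −x sides.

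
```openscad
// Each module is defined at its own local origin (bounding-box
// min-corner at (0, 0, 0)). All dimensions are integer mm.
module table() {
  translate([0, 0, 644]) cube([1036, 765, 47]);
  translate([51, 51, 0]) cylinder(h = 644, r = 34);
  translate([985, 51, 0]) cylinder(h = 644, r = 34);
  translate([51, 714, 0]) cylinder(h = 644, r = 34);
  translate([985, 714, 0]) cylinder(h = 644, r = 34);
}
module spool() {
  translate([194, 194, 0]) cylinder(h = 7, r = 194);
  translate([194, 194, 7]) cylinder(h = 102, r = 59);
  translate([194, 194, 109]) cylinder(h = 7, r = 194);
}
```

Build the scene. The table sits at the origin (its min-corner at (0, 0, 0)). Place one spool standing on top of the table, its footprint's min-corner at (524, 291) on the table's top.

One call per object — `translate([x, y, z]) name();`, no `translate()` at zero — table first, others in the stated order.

table();
translate([524, 291, 691]) spool();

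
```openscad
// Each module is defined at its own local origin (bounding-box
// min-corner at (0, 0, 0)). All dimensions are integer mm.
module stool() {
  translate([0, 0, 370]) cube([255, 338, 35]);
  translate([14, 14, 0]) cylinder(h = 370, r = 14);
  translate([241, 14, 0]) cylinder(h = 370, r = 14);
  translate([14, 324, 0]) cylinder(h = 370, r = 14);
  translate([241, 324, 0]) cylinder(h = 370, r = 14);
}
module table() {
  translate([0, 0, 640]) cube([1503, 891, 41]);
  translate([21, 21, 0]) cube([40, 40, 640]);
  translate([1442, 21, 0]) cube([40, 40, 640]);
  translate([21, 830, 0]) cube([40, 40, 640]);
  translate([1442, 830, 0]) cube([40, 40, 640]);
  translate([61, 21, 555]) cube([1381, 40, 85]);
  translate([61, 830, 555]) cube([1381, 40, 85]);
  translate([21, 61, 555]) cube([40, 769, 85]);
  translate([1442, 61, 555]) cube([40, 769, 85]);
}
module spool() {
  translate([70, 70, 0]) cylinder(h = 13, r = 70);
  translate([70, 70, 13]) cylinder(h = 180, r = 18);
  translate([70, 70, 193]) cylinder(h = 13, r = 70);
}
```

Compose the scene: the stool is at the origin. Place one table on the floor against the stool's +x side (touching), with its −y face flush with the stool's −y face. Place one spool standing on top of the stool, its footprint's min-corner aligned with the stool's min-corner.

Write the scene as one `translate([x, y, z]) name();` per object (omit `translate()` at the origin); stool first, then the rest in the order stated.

stool();
translate([255, 0, 0]) table();
translate([0, 0, 405]) spool();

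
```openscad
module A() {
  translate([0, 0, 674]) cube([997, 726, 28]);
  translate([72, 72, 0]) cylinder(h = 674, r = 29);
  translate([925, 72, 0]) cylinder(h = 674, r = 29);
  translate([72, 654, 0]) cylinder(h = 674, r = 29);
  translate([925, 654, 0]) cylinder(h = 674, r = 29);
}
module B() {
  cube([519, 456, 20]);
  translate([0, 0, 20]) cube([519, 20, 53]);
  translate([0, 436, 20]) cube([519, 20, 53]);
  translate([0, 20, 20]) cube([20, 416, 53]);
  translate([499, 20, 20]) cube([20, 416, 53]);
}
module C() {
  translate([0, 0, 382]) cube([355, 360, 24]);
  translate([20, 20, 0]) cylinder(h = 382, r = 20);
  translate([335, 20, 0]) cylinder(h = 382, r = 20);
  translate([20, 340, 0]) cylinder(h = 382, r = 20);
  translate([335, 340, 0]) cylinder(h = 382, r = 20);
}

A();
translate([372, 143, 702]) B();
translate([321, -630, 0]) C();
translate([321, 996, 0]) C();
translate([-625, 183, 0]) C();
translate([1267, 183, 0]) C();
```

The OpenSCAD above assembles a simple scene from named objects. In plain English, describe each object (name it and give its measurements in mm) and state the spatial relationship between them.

A is a table: top 997 mm (x) × 726 mm (y), 28 mm thick, upper face at z = 702 mm, on four round legs of 58 mm diameter, each leg's bounding box inset 43 mm from the nearest pair of top edges, running from z = 0 to the bottom of the top.

B is an open-topped rectangular box: outside dimensions 519×456×73 mm, with a uniform wall and base thickness of 20 mm. The base is a full 519×456 slab on the floor; four walls sit on top of the base. The front and back walls (the −y and +y sides) span the full width; the two side walls fit between them.

C is a four-legged stool. The seat is a 355×360×24 mm slab whose top surface is at z = 406 mm; four round legs, each 40 mm in diameter, run from the floor (z = 0) to the underside of the seat, each leg's axis is inset half a diameter from the nearest pair of seat edges (so the leg's bounding box is flush with the corner).

The open box is on top of the table. Four stools sit around the table at the −y, +y, −x, +x sides.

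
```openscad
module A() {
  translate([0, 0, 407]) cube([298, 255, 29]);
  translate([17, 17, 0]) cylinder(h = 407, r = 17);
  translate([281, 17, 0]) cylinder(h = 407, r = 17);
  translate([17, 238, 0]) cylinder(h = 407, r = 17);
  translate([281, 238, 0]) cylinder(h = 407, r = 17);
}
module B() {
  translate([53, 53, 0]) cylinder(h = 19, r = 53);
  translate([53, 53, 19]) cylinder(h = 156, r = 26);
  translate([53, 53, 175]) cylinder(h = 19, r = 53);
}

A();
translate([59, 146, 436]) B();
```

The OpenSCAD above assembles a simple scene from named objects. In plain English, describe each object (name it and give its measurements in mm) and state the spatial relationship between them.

A is a four-legged stool. The seat is a 298×255×29 mm slab whose top surface is at z = 436 mm; four round legs, each 34 mm in diameter, run from the floor (z = 0) to the underside of the seat, each leg's axis is inset half a diameter from the nearest pair of seat edges (so the leg's bounding box is flush with the corner).

B is a spool: two coaxial disc flanges of radius 53 mm and thickness 19 mm, joined by a core cylinder of radius 26 mm and height 156 mm. The lower flange rests on z = 0 and the three cylinders share a vertical axis.

The spool is on top of the stool.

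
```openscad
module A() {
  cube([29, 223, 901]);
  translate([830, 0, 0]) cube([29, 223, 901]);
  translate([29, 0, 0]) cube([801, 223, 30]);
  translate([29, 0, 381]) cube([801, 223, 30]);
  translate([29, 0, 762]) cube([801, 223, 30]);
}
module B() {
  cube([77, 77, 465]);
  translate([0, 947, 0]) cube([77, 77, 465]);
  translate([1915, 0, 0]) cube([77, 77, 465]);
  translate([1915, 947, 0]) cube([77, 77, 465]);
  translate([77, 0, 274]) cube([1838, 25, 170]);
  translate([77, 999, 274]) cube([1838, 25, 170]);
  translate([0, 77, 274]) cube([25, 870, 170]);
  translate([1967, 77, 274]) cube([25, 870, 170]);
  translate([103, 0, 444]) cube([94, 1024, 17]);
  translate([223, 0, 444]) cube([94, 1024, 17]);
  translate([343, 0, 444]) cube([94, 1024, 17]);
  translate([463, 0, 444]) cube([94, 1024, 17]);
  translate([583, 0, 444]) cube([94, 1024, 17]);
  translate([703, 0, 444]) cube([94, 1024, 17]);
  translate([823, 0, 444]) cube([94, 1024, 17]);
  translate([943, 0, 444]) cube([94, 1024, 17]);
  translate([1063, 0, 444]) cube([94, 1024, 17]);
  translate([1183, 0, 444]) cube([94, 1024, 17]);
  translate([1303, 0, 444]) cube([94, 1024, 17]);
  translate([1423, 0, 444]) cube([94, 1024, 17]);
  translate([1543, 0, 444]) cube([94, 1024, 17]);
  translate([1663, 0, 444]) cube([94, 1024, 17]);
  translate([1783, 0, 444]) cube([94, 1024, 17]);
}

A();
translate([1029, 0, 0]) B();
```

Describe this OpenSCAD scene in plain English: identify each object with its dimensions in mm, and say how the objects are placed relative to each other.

A is a bookshelf 859 mm wide overall, 223 mm deep and 901 mm tall. The two sides are 29 mm thick vertical panels. 3 horizontal shelves of 30 mm thickness span between the inner faces of the sides; the lowest shelf sits on the floor and shelves are stacked with a clear vertical gap of 351 mm between each pair.

B is a bed frame 1992 mm long (x) by 1024 mm wide (y). Four 77×77 mm corner posts, 465 mm tall, at the corners of the footprint. Four rails of 25 mm thickness and 170 mm height run between adjacent posts with their undersides at z = 274 mm, their outer faces flush with the outside of the frame (the two x-running rails run between the posts' inner faces; the two y-running rails run between the posts' inner faces). 15 slats, each 94 mm wide (x) and 17 mm thick, lie across the top of the two x-running rails, running the full 1024 mm width of the frame in y; the slats are evenly spaced along x between the inner faces of the end posts with equal gaps (rounded down to the nearest mm) at the −x end and between each pair — any rounding remainder accumulates at the +x end.

The bed frame is on the floor beside the bookshelf on its +x side.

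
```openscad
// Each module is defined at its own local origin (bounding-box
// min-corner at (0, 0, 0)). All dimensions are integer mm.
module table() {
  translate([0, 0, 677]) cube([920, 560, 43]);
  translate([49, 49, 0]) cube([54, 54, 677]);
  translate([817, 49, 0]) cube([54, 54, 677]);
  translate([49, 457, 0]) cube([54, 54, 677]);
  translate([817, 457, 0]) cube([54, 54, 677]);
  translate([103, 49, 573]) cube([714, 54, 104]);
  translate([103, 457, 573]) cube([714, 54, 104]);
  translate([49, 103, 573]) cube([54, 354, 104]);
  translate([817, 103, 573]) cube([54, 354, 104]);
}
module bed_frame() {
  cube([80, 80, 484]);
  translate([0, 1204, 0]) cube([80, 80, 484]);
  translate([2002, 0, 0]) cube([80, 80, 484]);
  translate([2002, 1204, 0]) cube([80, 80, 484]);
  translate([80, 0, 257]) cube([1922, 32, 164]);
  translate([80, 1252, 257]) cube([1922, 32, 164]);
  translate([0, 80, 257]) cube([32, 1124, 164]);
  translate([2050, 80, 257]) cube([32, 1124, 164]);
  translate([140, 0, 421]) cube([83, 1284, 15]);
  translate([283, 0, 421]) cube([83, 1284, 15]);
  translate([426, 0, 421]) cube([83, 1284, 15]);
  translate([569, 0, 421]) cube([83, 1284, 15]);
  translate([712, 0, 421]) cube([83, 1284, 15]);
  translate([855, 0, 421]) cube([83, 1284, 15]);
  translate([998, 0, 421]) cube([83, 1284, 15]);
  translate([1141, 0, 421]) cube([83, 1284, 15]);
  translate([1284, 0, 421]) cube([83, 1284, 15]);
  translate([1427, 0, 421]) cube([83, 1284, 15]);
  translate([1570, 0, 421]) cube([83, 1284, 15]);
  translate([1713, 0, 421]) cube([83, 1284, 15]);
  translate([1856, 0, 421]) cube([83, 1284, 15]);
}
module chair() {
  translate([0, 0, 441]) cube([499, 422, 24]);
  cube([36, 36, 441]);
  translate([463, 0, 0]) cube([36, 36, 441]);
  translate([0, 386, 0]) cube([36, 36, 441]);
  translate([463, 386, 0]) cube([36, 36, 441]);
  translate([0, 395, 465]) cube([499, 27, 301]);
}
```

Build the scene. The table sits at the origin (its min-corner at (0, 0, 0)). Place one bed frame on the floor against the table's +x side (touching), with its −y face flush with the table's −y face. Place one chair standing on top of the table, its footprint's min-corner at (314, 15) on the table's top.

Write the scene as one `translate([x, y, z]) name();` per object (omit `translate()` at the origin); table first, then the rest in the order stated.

table();
translate([920, 0, 0]) bed_frame();
translate([314, 15, 720]) chair();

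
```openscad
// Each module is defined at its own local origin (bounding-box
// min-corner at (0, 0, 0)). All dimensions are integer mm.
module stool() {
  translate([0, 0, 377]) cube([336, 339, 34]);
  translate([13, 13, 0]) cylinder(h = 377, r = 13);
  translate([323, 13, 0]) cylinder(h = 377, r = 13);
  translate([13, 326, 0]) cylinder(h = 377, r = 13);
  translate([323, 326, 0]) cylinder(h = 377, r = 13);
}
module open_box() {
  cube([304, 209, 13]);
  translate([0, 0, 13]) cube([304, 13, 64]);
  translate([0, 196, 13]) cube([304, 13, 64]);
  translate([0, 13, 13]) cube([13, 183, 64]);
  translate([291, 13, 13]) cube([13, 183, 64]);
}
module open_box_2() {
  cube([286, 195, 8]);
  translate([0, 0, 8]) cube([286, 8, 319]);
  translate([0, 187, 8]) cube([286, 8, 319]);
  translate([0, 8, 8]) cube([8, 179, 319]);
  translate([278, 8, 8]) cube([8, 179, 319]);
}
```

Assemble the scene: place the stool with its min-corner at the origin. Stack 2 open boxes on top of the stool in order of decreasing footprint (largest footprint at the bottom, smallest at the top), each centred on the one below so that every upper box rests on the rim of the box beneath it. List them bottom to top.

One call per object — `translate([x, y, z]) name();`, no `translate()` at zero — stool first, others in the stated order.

stool();
translate([16, 65, 411]) open_box();
translate([25, 72, 488]) open_box_2();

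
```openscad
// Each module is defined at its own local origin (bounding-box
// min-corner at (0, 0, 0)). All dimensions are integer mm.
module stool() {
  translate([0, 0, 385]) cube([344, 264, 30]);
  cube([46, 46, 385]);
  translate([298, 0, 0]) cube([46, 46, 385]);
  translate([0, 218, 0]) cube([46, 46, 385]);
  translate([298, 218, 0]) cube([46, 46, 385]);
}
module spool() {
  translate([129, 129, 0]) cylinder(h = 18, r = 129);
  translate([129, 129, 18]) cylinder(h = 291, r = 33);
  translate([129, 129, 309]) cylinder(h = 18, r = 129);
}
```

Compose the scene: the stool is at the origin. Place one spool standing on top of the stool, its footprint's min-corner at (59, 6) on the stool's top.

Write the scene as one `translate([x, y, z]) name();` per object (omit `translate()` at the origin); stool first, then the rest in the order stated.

stool();
translate([59, 6, 415]) spool();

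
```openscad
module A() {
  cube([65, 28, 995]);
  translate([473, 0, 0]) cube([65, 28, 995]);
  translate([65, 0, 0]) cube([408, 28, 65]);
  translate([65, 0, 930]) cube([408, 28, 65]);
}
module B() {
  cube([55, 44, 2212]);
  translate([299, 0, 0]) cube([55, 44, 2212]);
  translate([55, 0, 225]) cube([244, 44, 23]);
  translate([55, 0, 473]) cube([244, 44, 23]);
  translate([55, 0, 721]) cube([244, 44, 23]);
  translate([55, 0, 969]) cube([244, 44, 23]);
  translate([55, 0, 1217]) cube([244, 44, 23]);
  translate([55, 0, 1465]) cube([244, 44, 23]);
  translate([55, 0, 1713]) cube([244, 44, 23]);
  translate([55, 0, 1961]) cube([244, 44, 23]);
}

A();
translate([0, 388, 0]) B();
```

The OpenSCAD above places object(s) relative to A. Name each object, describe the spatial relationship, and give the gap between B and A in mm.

The ladder's nearest face is 360 mm from the picture frame's +y face.

A is a picture frame. B is a ladder. The ladder is on the floor beside the picture frame on its +y side. The gap between the ladder and the picture frame is 360 mm.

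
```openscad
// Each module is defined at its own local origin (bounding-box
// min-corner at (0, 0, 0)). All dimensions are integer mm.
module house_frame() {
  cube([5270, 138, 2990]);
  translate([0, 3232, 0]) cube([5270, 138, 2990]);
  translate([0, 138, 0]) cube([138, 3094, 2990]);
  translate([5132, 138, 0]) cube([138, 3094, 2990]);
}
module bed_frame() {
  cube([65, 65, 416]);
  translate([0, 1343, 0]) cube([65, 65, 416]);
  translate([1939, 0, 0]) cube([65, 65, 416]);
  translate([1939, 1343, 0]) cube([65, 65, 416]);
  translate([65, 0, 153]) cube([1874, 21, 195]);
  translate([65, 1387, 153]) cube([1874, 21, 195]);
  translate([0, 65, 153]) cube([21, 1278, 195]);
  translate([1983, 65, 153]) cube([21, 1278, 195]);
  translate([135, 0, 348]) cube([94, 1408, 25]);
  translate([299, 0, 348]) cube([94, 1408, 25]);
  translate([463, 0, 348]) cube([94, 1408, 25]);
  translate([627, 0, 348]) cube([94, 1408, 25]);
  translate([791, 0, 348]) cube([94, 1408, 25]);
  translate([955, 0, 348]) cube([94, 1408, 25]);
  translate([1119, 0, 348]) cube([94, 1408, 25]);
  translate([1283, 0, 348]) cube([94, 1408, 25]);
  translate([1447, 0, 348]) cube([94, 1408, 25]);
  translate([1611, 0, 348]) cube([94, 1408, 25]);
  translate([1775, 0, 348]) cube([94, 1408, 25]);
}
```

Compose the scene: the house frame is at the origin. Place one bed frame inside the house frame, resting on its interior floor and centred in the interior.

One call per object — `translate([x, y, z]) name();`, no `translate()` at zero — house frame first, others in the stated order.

house_frame();
translate([1633, 981, 0]) bed_frame();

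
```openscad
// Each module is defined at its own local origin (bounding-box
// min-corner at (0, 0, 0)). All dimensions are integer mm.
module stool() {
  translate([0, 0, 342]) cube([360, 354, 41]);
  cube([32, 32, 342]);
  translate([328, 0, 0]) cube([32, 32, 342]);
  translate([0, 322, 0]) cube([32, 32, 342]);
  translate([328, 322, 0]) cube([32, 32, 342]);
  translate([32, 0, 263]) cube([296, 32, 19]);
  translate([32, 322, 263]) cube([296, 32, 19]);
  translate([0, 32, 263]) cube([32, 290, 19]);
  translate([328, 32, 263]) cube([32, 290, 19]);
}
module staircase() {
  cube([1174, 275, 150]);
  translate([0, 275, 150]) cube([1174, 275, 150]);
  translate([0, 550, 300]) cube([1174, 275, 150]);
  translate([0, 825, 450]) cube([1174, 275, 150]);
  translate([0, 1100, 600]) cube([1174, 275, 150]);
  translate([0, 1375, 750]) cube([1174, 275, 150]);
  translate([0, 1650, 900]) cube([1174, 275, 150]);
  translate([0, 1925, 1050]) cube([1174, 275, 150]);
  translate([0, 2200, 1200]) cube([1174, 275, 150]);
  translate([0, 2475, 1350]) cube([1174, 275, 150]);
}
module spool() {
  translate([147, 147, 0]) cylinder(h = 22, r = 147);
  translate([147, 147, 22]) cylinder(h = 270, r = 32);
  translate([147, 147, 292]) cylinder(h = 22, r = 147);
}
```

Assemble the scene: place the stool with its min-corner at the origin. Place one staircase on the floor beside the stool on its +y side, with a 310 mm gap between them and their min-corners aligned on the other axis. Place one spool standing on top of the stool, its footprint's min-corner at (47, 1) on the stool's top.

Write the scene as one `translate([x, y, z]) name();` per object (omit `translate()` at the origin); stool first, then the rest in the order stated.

stool();
translate([0, 664, 0]) staircase();
translate([47, 1, 383]) spool();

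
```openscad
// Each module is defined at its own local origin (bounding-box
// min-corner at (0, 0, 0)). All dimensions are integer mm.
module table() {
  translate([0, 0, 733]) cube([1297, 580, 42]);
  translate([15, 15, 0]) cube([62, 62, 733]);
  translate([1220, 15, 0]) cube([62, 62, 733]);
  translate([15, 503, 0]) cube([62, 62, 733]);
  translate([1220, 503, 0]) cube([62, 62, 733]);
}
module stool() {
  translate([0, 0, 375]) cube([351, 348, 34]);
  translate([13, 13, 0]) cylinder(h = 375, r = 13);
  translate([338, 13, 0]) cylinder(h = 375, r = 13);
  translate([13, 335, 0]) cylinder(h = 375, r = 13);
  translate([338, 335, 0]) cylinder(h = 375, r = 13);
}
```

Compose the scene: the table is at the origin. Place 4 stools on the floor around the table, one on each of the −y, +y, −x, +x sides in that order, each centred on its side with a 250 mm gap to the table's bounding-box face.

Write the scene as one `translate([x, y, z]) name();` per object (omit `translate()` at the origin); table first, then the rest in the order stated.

table();
translate([473, -598, 0]) stool();
translate([473, 830, 0]) stool();
translate([-601, 116, 0]) stool();
translate([1547, 116, 0]) stool();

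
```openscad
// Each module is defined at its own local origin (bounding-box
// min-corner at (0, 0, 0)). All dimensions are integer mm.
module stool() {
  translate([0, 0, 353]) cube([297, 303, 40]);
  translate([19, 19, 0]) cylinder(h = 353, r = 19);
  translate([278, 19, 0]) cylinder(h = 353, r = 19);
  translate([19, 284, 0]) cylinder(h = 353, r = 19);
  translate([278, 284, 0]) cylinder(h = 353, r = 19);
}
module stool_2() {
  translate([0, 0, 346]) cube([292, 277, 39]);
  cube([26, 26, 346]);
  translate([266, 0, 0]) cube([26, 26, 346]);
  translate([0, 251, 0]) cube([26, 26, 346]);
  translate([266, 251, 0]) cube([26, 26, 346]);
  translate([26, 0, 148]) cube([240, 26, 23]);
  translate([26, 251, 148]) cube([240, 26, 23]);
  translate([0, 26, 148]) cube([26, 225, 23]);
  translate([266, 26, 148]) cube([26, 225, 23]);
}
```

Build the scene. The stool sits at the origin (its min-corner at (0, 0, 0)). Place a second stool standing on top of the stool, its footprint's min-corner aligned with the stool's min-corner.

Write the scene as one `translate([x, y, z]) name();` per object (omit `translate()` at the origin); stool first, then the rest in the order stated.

stool();
translate([0, 0, 393]) stool_2();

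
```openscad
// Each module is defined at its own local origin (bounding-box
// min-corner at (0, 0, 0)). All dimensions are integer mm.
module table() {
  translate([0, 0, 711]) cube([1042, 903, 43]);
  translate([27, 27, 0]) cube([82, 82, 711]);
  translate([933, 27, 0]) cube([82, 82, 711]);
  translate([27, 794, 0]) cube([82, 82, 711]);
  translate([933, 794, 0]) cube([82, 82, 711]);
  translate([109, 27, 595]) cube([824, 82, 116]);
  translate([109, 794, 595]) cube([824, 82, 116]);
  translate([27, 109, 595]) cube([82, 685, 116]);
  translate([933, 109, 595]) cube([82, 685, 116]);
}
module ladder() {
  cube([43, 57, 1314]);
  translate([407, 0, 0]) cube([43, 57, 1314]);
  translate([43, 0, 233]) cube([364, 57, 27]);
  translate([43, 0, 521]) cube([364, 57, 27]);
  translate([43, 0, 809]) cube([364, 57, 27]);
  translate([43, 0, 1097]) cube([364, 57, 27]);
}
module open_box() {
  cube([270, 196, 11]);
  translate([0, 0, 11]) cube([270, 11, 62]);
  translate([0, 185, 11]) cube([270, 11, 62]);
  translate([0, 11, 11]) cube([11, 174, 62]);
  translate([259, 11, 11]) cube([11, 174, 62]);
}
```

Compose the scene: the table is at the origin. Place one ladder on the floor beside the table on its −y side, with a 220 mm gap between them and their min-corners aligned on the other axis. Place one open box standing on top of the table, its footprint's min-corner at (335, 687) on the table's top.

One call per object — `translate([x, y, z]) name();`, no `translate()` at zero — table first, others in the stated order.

table();
translate([0, -277, 0]) ladder();
translate([335, 687, 754]) open_box();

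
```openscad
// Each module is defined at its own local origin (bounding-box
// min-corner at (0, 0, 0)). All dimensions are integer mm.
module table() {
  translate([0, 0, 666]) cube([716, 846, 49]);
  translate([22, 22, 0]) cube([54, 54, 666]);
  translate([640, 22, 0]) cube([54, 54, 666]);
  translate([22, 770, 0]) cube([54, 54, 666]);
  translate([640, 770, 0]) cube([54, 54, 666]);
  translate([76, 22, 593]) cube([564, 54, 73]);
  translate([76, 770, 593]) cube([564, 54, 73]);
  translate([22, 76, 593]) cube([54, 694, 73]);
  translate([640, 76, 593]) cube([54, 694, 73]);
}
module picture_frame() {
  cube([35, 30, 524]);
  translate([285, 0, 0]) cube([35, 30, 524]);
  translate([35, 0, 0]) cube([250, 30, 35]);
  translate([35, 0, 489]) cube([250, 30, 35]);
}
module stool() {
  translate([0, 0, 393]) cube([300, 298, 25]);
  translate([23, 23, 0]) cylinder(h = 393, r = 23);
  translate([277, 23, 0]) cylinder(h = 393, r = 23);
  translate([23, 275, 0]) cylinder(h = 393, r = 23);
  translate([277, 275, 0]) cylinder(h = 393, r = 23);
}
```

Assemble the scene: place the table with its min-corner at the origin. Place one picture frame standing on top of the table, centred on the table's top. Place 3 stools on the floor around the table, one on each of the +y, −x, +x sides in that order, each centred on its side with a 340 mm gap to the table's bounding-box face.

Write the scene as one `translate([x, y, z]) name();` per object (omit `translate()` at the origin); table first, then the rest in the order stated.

table();
translate([198, 408, 715]) picture_frame();
translate([208, 1186, 0]) stool();
translate([-640, 274, 0]) stool();
translate([1056, 274, 0]) stool();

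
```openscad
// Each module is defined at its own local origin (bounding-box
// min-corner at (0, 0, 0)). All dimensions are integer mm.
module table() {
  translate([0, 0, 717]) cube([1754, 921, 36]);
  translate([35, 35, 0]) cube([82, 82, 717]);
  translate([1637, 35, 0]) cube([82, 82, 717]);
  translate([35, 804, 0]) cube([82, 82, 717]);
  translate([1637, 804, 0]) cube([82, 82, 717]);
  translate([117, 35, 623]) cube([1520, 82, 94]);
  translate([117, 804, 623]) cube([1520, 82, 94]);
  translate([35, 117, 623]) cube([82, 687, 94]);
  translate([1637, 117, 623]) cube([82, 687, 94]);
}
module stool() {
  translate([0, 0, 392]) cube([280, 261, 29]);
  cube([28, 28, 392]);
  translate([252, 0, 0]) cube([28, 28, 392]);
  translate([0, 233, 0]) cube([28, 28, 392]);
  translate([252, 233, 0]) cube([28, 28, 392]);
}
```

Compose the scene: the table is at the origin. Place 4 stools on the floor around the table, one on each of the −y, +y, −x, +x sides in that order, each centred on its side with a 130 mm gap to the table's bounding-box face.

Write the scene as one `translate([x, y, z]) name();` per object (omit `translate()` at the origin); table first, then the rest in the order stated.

table();
translate([737, -391, 0]) stool();
translate([737, 1051, 0]) stool();
translate([-410, 330, 0]) stool();
translate([1884, 330, 0]) stool();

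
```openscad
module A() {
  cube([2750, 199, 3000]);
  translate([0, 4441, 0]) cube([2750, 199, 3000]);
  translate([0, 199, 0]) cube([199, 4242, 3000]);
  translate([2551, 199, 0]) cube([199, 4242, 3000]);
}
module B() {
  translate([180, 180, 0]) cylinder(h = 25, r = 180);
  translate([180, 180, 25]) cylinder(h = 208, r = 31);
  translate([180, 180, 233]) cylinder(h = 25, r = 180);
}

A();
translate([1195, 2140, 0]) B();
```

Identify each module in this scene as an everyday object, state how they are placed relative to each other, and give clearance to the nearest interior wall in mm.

Clearances: x = 996, y = 1941; minimum 996 mm.

A is a house frame. B is a spool. The spool sits inside the house frame, centred. The clearance to the nearest interior wall is 996 mm.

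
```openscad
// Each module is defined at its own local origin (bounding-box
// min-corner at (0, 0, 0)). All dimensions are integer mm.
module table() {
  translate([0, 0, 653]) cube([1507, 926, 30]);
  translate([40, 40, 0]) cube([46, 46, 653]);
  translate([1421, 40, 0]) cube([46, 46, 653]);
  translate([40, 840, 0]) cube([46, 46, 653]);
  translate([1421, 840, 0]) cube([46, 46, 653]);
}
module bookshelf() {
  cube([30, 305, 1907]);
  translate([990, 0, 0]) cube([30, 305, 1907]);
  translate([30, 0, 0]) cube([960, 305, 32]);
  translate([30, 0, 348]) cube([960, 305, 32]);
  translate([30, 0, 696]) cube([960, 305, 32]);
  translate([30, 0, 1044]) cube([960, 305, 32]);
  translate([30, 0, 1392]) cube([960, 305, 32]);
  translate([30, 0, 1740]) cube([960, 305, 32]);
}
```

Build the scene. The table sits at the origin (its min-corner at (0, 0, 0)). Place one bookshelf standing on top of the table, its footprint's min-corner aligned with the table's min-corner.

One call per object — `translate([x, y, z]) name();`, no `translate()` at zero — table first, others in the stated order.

table();
translate([0, 0, 683]) bookshelf();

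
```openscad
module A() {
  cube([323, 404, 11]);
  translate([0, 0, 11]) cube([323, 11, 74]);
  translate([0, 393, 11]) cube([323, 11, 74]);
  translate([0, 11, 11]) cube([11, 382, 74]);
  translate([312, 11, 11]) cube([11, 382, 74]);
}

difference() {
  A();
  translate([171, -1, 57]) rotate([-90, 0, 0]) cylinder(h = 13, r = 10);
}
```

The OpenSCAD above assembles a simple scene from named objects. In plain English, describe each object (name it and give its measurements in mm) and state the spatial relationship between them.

A is an open storage box with external size 323×404×85 mm and wall thickness 11 mm (the base is also 11 mm thick). The base covers the whole footprint; the four walls stand on the base, with the y-facing walls full-width and the x-facing walls fitting between their inner faces.

The open box has a circular hole of radius 10 mm through its front wall, centred at (x = 171, z = 57).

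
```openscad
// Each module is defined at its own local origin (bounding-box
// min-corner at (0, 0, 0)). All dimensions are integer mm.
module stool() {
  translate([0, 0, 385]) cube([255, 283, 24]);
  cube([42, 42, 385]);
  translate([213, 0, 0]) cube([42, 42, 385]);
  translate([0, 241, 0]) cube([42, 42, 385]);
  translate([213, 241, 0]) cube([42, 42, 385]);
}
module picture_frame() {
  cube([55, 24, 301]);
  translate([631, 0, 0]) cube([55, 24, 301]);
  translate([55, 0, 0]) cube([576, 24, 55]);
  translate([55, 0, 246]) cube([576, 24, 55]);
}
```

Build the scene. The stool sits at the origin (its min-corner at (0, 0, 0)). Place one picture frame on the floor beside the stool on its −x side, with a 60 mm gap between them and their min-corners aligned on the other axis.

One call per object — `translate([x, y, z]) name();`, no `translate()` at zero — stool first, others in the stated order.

stool();
translate([-746, 0, 0]) picture_frame();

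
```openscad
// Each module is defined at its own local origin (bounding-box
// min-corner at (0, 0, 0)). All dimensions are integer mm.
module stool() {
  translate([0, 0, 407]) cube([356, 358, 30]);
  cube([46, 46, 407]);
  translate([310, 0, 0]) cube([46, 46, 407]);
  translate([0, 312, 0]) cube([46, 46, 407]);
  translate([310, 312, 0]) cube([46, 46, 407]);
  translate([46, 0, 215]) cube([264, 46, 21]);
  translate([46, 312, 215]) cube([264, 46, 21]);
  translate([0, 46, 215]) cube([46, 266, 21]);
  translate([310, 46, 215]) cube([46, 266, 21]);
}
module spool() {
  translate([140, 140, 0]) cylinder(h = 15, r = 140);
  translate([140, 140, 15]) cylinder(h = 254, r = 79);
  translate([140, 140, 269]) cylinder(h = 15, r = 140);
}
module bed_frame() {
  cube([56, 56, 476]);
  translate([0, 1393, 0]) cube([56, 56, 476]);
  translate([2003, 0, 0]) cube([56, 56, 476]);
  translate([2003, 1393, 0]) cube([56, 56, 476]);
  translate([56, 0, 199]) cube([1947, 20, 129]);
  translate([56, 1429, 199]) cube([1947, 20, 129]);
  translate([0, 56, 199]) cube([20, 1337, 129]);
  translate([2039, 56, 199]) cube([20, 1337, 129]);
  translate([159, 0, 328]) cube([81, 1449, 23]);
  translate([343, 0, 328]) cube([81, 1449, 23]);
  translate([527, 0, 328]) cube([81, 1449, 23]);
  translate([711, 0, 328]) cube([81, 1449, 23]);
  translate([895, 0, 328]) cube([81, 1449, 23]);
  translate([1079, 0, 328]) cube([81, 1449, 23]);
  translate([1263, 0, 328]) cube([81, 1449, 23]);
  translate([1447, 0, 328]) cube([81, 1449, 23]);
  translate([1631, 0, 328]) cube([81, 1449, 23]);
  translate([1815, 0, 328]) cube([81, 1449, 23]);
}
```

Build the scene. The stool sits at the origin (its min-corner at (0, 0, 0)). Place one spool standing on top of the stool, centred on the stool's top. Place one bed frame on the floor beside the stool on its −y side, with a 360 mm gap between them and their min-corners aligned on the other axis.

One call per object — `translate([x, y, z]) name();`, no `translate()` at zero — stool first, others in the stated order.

stool();
translate([38, 39, 437]) spool();
translate([0, -1809, 0]) bed_frame();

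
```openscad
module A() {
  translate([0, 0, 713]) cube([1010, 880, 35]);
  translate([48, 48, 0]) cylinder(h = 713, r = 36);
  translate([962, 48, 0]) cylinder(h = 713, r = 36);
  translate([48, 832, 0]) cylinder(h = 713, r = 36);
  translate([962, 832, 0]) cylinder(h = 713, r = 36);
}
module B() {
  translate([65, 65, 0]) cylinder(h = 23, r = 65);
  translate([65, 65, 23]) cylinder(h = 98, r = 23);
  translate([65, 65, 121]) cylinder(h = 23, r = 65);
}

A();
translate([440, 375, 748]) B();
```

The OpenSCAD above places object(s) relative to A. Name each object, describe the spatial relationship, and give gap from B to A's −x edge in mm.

The spool's min-x is at 440; the table's min-x is 0; gap = 440 mm.

A is a table. B is a spool. The spool is on top of the table, centred. The gap from the spool to the table's −x edge is 440 mm.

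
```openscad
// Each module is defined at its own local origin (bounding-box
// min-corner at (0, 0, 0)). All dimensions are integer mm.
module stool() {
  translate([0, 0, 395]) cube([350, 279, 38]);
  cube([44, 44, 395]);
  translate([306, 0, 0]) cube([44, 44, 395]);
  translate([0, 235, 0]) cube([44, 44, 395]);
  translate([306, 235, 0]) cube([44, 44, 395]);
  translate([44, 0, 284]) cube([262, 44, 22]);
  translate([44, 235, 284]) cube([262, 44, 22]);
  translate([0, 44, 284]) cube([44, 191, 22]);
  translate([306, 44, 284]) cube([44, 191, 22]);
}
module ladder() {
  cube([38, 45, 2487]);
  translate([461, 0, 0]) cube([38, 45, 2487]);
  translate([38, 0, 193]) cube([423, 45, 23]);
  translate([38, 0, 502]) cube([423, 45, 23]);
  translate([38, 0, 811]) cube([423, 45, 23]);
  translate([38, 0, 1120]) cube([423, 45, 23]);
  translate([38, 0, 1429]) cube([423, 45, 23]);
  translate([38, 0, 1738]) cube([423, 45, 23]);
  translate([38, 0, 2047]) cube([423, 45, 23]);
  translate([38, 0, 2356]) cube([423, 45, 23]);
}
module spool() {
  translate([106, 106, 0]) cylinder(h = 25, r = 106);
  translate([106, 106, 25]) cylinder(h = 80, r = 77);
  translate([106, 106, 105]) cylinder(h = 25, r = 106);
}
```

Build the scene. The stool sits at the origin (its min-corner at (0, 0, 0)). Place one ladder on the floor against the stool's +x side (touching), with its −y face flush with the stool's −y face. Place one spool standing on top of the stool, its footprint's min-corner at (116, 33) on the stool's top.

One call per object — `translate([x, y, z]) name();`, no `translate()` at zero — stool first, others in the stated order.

stool();
translate([350, 0, 0]) ladder();
translate([116, 33, 433]) spool();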